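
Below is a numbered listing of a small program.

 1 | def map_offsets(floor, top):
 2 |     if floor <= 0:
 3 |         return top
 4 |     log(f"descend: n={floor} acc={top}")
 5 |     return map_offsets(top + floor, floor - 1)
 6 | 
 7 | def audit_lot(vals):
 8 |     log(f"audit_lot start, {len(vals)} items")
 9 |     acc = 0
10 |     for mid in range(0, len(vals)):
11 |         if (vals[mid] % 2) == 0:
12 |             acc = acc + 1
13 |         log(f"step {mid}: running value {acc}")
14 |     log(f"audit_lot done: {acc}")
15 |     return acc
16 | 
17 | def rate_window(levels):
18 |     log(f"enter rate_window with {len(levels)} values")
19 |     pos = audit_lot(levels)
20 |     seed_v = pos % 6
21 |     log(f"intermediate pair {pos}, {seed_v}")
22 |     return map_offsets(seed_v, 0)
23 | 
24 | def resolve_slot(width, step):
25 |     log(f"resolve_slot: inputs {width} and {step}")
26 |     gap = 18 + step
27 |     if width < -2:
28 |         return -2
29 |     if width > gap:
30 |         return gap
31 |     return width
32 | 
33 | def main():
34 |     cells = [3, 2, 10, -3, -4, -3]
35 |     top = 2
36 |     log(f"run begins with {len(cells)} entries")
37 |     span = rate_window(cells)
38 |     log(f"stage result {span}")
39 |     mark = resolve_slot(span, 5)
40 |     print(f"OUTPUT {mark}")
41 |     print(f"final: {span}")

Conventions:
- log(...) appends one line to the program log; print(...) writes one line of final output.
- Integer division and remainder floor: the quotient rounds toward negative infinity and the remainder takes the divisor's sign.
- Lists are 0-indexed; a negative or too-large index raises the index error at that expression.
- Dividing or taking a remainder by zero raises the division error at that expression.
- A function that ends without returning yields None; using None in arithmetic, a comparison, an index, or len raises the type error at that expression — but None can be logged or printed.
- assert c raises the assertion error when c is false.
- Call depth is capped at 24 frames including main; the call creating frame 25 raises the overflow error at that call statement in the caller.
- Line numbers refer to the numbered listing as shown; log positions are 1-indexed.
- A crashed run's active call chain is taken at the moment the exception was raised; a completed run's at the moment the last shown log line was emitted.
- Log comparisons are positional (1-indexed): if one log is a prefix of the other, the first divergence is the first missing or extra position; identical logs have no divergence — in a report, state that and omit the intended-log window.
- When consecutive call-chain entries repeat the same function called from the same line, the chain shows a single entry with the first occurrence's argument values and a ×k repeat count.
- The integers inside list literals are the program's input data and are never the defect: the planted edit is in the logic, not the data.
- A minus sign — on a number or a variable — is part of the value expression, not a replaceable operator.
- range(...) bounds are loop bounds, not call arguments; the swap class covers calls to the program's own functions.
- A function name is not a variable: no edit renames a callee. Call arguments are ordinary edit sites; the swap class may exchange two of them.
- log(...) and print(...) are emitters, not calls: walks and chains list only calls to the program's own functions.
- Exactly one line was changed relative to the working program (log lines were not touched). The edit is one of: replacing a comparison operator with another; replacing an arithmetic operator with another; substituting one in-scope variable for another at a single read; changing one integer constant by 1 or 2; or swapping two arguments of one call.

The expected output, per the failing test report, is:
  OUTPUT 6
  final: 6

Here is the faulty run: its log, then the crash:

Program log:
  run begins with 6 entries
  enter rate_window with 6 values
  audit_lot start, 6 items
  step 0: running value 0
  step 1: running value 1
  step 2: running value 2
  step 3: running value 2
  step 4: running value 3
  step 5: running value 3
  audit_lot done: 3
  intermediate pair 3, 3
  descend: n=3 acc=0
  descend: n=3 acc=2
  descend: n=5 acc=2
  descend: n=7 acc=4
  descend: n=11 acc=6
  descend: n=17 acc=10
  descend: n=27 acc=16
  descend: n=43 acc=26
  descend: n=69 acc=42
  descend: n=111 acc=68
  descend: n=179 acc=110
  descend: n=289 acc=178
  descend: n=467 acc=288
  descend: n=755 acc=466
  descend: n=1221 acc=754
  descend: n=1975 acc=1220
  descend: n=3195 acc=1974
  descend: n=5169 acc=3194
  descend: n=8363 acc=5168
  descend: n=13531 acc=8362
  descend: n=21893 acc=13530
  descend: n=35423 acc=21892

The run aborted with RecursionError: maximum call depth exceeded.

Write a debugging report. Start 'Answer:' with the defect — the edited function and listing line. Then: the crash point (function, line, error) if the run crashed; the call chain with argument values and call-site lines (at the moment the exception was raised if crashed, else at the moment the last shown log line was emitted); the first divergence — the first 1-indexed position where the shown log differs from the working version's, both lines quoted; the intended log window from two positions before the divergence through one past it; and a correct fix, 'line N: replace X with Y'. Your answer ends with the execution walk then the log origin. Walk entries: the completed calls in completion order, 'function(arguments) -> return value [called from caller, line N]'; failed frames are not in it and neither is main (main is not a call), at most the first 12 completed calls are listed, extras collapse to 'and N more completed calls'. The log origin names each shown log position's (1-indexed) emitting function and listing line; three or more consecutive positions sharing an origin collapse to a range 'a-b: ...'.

Answer: the defect is in map_offsets at line 5.
Key fact: Log line 13 is where behavior first shows: 'descend: n=3 acc=2' appears instead of 'descend: n=2 acc=3'.
Crash: map_offsets, line 5, RecursionError.
Call chain: main -> rate_window([3, 2, 10, -3, -4, -3]) (called at line 37) -> map_offsets(3, 0) (called at line 22) -> map_offsets(3, 2) (called at line 5) ×21.
First divergence: position 13; shown 'descend: n=3 acc=2' vs intended 'descend: n=2 acc=3'.
Intended log window:
  11: intermediate pair 3, 3
  12: descend: n=3 acc=0
  13: descend: n=2 acc=3
  14: descend: n=1 acc=5
Execution walk:
  audit_lot([3, 2, 10, -3, -4, -3]) -> 3  [called from rate_window, line 19]
Log origin:
  1: from main, line 36
  2: from rate_window, line 18
  3: from audit_lot, line 8
  4-9: from audit_lot, line 13
  10: from audit_lot, line 14
  11: from rate_window, line 21
  12-33: from map_offsets, line 4
A correct fix: line 5: replace `map_offsets(top + floor, floor - 1)` with `map_offsets(floor - 1, top + floor)`.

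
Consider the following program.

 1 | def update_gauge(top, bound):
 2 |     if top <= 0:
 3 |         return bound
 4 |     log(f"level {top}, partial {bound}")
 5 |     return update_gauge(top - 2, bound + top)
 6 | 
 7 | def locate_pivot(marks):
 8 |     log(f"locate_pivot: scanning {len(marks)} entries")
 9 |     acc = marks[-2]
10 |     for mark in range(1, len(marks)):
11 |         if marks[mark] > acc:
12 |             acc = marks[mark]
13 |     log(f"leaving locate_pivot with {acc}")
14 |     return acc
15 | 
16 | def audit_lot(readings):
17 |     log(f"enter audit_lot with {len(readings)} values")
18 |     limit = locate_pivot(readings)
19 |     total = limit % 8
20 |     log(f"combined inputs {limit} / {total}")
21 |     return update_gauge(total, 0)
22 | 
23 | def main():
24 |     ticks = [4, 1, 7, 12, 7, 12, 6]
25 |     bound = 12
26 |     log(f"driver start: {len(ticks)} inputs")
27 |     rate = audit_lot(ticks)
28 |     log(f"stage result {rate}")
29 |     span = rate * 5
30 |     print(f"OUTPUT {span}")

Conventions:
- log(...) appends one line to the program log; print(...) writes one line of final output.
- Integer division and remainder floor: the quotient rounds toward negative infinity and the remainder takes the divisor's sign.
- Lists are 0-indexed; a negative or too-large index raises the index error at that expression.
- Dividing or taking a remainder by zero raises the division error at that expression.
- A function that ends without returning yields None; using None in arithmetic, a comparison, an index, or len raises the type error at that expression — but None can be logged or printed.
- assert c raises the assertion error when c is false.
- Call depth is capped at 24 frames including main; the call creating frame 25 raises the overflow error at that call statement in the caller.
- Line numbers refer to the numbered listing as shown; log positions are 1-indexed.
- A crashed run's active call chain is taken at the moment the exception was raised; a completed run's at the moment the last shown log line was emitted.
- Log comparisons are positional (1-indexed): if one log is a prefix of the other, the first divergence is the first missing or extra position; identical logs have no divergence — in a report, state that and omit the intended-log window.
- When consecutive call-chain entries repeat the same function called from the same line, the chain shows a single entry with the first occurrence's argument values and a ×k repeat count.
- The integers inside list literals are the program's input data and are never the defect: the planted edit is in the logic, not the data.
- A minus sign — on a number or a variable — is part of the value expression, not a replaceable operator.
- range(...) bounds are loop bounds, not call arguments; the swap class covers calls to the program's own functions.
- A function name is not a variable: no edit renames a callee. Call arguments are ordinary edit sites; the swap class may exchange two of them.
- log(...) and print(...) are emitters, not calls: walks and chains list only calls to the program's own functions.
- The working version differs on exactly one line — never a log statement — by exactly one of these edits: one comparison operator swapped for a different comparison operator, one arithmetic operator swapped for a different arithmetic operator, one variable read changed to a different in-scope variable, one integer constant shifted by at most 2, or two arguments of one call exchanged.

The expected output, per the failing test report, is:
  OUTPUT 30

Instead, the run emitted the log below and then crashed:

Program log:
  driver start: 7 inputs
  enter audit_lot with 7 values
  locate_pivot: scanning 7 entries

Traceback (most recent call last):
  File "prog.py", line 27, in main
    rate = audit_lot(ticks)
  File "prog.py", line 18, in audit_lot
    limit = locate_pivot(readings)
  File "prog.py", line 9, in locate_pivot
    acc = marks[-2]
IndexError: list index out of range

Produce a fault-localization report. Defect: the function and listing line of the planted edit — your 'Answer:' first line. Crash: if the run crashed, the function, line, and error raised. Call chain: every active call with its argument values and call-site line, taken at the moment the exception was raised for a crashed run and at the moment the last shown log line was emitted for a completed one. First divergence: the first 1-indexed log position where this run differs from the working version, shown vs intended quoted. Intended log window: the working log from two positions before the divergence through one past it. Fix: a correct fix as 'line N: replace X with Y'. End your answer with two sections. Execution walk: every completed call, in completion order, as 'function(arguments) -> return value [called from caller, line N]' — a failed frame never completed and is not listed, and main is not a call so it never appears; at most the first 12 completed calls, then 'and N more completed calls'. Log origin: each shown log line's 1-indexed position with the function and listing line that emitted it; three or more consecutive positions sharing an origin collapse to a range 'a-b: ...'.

Answer: the defect is in locate_pivot at line 9.
The tell: The log ends early — 3 lines, where the working version next logs 'leaving locate_pivot with 12'.
Crash: locate_pivot, line 9, IndexError.
Call chain: main -> audit_lot([4, 1, 7, 12, 7, 12, 6]) (called at line 27) -> locate_pivot([4, 1, 7, 12, 7, 12, 6]) (called at line 18).
First divergence: position 4 (shown log ended at 3 lines; the working version continues: 'leaving locate_pivot with 12').
Intended log window:
  2: enter audit_lot with 7 values
  3: locate_pivot: scanning 7 entries
  4: leaving locate_pivot with 12
  5: combined inputs 12 / 4
Execution walk:
  (no call completed)
Log origins:
  1: from main, line 26
  2: from audit_lot, line 17
  3: from locate_pivot, line 8
A correct fix: line 9: replace `-2` with `0`.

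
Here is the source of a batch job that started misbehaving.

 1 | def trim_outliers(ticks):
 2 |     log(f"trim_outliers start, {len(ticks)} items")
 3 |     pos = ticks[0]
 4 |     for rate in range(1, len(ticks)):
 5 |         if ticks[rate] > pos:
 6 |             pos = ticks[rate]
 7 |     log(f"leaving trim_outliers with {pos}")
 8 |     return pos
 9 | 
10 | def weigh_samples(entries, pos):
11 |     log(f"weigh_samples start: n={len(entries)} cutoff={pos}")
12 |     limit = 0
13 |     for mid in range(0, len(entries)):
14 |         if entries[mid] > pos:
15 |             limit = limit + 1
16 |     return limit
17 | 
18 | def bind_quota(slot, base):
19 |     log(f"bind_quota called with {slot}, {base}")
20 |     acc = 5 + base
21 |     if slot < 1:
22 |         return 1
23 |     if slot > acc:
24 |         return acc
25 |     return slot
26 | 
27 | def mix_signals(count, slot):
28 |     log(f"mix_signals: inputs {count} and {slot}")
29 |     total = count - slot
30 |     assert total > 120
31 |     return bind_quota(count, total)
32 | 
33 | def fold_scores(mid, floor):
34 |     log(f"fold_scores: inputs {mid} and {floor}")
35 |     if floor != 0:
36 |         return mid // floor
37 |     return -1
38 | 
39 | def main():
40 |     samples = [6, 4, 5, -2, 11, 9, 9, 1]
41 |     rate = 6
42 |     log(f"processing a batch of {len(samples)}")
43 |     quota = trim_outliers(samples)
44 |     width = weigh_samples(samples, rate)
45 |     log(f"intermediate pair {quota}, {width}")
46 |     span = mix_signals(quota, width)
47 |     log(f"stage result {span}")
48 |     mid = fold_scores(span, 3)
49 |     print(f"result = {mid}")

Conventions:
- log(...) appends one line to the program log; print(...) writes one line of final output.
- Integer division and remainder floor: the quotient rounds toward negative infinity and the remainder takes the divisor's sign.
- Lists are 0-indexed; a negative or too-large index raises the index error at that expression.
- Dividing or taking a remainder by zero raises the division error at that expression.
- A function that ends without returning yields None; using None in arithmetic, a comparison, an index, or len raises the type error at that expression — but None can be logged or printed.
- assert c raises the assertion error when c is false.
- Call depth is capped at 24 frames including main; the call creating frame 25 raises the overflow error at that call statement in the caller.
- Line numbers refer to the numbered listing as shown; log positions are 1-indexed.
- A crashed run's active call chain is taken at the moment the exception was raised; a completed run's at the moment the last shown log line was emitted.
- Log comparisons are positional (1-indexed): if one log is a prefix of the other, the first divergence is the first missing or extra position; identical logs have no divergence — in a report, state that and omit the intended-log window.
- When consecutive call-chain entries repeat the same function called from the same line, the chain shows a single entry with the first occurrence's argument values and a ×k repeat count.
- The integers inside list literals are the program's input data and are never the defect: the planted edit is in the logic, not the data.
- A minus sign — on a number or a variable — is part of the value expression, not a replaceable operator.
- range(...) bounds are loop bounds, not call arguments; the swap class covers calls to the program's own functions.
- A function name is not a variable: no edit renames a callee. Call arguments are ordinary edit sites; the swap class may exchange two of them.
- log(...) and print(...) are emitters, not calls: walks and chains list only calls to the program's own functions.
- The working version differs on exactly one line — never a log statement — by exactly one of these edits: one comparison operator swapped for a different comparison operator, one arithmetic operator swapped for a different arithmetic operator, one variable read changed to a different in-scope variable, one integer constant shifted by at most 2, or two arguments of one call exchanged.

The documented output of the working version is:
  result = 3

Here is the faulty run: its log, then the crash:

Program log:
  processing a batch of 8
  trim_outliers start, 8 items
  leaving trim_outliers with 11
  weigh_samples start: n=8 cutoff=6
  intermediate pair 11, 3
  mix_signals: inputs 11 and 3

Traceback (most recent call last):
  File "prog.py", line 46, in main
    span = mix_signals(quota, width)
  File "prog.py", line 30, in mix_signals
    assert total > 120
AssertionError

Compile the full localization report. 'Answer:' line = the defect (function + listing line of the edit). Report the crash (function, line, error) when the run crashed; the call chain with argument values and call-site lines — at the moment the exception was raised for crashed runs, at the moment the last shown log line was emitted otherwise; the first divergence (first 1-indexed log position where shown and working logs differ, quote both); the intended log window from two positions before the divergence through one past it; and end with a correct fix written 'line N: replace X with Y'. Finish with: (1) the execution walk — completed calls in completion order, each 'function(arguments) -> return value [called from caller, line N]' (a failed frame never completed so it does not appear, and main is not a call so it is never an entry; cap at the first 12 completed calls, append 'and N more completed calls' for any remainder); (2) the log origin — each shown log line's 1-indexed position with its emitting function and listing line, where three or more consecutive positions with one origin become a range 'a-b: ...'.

Answer: the defect is in mix_signals at line 30.
Key observation: The shown log is a 6-line prefix of the intended one, whose next entry is 'bind_quota called with 11, 8'.
Crash: mix_signals, line 30, AssertionError.
Call chain: main -> mix_signals(11, 3) (called at line 46).
First divergence: position 7 (shown log ended at 6 lines; the working version continues: 'bind_quota called with 11, 8').
Intended log window:
  5: intermediate pair 11, 3
  6: mix_signals: inputs 11 and 3
  7: bind_quota called with 11, 8
  8: stage result 11
Execution walk:
  trim_outliers([6, 4, 5, -2, 11, 9, 9, 1]) -> 11  [called from main, line 43]
  weigh_samples([6, 4, 5, -2, 11, 9, 9, 1], 6) -> 3  [called from main, line 44]
Log origins:
  1: from main, line 42
  2: from trim_outliers, line 2
  3: from trim_outliers, line 7
  4: from weigh_samples, line 11
  5: from main, line 45
  6: from mix_signals, line 28
A correct fix: line 30: replace `>` with `<=`.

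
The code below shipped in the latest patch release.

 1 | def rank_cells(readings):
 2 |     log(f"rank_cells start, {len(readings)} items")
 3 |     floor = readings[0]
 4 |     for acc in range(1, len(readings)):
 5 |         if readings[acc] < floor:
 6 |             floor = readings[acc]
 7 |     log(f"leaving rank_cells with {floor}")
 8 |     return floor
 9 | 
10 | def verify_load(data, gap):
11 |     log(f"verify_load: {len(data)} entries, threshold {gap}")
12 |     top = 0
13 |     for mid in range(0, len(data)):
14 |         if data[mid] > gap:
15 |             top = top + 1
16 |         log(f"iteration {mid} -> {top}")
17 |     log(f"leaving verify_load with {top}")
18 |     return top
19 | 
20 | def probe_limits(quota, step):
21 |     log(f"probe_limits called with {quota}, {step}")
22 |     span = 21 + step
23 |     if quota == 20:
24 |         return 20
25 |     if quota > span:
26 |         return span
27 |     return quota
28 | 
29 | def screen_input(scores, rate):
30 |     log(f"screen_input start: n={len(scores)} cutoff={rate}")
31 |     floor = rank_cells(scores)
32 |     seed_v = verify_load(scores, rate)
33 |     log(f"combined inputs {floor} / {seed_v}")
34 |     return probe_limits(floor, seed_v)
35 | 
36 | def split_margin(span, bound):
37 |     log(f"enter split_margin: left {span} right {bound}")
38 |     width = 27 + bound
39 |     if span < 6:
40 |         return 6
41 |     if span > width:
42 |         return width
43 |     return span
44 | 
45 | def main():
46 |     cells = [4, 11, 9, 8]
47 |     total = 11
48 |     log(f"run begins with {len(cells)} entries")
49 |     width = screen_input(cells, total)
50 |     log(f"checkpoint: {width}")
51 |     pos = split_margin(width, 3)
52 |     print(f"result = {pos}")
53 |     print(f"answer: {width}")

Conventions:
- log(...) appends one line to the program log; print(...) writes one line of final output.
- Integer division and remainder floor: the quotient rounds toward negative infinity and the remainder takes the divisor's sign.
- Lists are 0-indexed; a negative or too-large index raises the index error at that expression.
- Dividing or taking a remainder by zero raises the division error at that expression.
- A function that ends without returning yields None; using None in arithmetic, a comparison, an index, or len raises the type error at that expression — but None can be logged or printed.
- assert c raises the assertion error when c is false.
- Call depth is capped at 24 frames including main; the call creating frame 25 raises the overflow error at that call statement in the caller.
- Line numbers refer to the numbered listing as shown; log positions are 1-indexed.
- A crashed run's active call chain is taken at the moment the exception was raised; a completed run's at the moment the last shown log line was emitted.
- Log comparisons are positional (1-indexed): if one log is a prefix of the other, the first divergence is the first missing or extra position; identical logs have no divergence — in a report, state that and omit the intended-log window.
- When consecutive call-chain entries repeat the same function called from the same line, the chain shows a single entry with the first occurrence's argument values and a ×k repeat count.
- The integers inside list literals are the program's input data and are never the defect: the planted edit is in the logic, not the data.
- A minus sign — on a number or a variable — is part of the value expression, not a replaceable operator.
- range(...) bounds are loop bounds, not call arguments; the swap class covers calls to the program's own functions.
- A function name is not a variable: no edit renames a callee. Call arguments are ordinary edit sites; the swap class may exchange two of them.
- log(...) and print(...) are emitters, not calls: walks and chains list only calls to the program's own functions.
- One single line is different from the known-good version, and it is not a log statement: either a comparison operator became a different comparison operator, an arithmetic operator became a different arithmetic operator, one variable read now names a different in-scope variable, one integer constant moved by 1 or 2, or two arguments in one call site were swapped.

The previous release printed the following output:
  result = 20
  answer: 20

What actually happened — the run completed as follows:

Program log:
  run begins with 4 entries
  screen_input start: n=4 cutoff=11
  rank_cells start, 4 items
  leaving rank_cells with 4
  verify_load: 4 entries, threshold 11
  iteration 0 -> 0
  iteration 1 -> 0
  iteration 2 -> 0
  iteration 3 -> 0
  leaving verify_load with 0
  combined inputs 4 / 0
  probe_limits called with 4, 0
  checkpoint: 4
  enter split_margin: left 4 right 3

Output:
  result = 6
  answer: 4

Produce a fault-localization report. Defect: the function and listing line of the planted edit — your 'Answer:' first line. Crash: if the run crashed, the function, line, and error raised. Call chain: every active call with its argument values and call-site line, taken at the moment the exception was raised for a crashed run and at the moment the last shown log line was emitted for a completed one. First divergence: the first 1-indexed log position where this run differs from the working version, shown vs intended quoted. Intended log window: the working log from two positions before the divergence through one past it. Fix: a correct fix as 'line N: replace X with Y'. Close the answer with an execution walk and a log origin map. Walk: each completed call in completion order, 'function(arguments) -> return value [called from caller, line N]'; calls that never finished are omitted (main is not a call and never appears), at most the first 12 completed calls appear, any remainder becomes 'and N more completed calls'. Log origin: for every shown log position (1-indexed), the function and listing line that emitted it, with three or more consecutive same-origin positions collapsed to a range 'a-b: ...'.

Answer: the defect is in probe_limits at line 23.
The tell: The log first diverges at position 13: the faulty run prints 'checkpoint: 4' where the working version prints 'checkpoint: 20'.
Call chain: main -> split_margin(4, 3) (called at line 51).
First divergence: position 13 — shown 'checkpoint: 4', intended 'checkpoint: 20'.
Intended log window:
  11: combined inputs 4 / 0
  12: probe_limits called with 4, 0
  13: checkpoint: 20
  14: enter split_margin: left 20 right 3
Execution walk:
  rank_cells([4, 11, 9, 8]) -> 4  [called from screen_input, line 31]
  verify_load([4, 11, 9, 8], 11) -> 0  [called from screen_input, line 32]
  probe_limits(4, 0) -> 4  [called from screen_input, line 34]
  screen_input([4, 11, 9, 8], 11) -> 4  [called from main, line 49]
  split_margin(4, 3) -> 6  [called from main, line 51]
Log line origins:
  1: emitted by main (line 48)
  2: emitted by screen_input (line 30)
  3: emitted by rank_cells (line 2)
  4: emitted by rank_cells (line 7)
  5: emitted by verify_load (line 11)
  6-9: emitted by verify_load (line 16)
  10: emitted by verify_load (line 17)
  11: emitted by screen_input (line 33)
  12: emitted by probe_limits (line 21)
  13: emitted by main (line 50)
  14: emitted by split_margin (line 37)
A correct fix: line 23: replace `==` with `<`.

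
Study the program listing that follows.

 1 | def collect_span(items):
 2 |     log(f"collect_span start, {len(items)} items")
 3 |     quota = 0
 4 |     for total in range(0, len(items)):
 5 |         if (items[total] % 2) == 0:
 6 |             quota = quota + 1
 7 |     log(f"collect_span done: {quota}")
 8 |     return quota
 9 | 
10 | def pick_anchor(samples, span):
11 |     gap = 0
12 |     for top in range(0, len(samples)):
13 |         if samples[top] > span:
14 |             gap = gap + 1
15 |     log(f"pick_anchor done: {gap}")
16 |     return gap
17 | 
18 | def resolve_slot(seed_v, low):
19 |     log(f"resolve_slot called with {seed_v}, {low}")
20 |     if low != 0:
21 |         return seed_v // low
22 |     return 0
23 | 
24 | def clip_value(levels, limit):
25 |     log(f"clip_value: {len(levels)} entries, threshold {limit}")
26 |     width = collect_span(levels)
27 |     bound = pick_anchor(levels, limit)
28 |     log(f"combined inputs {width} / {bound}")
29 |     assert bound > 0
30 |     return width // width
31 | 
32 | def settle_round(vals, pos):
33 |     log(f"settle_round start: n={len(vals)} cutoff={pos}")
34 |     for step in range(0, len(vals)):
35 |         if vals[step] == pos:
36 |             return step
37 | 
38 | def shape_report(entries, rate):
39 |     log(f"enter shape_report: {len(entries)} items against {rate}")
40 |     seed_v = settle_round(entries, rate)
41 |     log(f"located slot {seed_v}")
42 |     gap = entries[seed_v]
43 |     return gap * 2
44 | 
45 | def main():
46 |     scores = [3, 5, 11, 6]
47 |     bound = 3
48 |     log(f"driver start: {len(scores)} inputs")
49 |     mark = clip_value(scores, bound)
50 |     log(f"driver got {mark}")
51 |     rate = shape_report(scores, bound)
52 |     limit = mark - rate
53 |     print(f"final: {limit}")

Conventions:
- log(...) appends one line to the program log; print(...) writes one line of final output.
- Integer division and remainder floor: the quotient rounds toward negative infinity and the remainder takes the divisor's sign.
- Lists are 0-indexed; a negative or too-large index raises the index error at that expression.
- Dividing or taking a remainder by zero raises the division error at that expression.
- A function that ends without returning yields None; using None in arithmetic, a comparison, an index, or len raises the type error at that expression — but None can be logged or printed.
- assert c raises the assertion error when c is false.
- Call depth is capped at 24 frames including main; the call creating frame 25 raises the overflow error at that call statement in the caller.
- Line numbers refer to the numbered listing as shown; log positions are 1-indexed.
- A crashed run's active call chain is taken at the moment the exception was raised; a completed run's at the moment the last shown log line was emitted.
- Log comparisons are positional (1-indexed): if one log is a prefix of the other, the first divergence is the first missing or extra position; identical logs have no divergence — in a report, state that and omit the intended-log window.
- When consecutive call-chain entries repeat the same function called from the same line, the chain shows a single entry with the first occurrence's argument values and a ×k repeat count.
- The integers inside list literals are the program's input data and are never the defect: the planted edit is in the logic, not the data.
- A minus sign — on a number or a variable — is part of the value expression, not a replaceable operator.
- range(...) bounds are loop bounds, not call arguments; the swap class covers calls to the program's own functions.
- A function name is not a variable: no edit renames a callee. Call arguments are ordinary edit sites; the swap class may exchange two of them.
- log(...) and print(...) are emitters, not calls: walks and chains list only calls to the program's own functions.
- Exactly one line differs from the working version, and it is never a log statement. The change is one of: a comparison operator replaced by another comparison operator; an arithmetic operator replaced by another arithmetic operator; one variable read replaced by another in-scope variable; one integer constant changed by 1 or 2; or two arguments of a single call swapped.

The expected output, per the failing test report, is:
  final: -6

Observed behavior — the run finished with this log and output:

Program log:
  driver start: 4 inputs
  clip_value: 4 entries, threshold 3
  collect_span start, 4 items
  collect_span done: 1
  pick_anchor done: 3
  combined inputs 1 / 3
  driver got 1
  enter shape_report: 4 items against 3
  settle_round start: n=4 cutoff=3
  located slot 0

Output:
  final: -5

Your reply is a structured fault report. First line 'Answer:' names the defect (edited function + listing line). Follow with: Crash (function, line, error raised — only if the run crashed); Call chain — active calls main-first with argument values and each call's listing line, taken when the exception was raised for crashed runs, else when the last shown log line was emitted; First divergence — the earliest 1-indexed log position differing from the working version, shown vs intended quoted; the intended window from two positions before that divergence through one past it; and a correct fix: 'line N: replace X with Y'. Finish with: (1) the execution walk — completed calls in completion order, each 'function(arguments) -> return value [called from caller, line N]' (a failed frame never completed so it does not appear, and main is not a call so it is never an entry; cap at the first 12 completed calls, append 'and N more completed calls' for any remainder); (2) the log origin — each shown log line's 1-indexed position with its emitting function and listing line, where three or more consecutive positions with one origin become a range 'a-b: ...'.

Answer: the defect is in clip_value at line 30.
The tell: Position 7 is the first bad log line: 'driver got 1' should read 'driver got 0'.
Call chain: main -> shape_report([3, 5, 11, 6], 3) (called at line 51).
First divergence: position 7; shown 'driver got 1' vs intended 'driver got 0'.
Intended log window:
  5: pick_anchor done: 3
  6: combined inputs 1 / 3
  7: driver got 0
  8: enter shape_report: 4 items against 3
Execution walk:
  collect_span([3, 5, 11, 6]) -> 1  [called from clip_value, line 26]
  pick_anchor([3, 5, 11, 6], 3) -> 3  [called from clip_value, line 27]
  clip_value([3, 5, 11, 6], 3) -> 1  [called from main, line 49]
  settle_round([3, 5, 11, 6], 3) -> 0  [called from shape_report, line 40]
  shape_report([3, 5, 11, 6], 3) -> 6  [called from main, line 51]
Log origins:
  1: logged in main at line 48
  2: logged in clip_value at line 25
  3: logged in collect_span at line 2
  4: logged in collect_span at line 7
  5: logged in pick_anchor at line 15
  6: logged in clip_value at line 28
  7: logged in main at line 50
  8: logged in shape_report at line 39
  9: logged in settle_round at line 33
  10: logged in shape_report at line 41
A correct fix: line 30: replace `width // width` with `width // bound`.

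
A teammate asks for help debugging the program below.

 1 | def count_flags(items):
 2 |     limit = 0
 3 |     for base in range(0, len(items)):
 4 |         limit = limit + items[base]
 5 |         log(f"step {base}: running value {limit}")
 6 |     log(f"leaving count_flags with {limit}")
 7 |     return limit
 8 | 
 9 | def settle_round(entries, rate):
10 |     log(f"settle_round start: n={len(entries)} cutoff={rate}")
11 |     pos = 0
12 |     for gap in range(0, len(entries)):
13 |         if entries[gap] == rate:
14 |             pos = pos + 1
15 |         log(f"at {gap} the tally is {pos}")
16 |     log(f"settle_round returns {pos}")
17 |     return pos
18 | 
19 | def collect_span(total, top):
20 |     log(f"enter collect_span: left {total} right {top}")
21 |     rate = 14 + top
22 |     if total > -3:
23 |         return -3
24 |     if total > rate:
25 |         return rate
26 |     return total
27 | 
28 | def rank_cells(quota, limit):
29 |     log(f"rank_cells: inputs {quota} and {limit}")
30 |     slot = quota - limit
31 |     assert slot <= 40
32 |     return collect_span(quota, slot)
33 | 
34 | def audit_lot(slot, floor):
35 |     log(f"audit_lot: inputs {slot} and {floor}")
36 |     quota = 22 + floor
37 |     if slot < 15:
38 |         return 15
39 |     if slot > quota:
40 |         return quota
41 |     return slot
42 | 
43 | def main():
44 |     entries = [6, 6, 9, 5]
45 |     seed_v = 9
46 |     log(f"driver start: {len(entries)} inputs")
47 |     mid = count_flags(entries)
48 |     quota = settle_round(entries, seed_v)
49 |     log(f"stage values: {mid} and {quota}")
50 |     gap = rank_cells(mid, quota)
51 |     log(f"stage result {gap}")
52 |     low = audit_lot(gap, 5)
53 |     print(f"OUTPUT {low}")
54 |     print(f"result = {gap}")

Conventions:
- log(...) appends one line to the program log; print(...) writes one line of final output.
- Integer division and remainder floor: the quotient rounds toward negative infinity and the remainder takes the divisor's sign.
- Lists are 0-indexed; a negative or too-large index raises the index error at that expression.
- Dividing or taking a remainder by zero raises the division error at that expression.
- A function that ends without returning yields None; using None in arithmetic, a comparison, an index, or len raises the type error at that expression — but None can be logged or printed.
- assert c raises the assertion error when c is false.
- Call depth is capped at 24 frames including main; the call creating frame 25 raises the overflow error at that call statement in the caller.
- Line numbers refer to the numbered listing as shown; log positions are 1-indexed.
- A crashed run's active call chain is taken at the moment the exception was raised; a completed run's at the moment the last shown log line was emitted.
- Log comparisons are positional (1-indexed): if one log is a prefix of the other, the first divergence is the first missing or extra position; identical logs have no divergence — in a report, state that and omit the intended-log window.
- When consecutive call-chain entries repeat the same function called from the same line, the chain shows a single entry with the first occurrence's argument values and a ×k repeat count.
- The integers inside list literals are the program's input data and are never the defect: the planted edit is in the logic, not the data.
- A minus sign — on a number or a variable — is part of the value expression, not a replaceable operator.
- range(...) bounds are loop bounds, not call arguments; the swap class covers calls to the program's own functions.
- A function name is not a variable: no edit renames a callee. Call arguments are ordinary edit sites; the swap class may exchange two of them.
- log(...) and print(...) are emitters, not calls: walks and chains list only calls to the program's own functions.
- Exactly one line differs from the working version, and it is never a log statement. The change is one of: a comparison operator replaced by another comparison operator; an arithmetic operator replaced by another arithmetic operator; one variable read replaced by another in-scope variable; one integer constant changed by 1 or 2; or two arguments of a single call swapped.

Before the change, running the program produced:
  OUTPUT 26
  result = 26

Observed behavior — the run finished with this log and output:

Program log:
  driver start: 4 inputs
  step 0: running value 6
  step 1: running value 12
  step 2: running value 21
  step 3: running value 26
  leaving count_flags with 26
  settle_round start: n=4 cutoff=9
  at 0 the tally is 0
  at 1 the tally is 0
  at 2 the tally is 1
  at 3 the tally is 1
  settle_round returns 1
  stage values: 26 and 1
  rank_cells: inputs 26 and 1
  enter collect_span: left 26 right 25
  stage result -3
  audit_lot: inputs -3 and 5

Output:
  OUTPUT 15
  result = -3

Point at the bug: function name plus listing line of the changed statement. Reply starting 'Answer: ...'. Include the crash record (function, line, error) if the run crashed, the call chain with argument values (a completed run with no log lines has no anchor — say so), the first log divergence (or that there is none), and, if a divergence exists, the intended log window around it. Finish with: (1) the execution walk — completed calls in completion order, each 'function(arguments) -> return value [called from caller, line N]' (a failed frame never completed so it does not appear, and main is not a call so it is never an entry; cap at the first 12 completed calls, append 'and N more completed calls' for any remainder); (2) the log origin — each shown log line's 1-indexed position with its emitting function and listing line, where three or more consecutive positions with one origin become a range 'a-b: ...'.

Answer: the defect is in collect_span at line 22.
The tell: At log position 16 the runs split — shown 'stage result -3', but the working version logs 'stage result 26'.
Call chain: main -> audit_lot(-3, 5) (called at line 52).
First divergence: position 16 — the shown line 'stage result -3' should read 'stage result 26'.
Intended log window:
  14: rank_cells: inputs 26 and 1
  15: enter collect_span: left 26 right 25
  16: stage result 26
  17: audit_lot: inputs 26 and 5
Execution walk:
  count_flags([6, 6, 9, 5]) -> 26  [called from main, line 47]
  settle_round([6, 6, 9, 5], 9) -> 1  [called from main, line 48]
  collect_span(26, 25) -> -3  [called from rank_cells, line 32]
  rank_cells(26, 1) -> -3  [called from main, line 50]
  audit_lot(-3, 5) -> 15  [called from main, line 52]
Log line origins:
  1: from main, line 46
  2-5: from count_flags, line 5
  6: from count_flags, line 6
  7: from settle_round, line 10
  8-11: from settle_round, line 15
  12: from settle_round, line 16
  13: from main, line 49
  14: from rank_cells, line 29
  15: from collect_span, line 20
  16: from main, line 51
  17: from audit_lot, line 35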